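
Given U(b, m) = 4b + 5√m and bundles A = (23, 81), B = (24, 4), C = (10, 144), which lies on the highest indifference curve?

Evaluate utility at each bundle:
U(A) = 137.000.
U(B) = 106.000.
U(C) = 100.000.
Highest utility is A, so A ≻ B ≻ C.

Bundle A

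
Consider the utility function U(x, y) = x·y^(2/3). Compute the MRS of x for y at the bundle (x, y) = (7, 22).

MRS = 33/7

MU_x = y^(2/3) and MU_y = 2/3·x·y^(-1/3).
MRS = MU_x/MU_y = (1.5)·y/x.
At (7, 22): MRS = 33/7.
That is, one extra unit of x is worth 33/7 units of y at the margin.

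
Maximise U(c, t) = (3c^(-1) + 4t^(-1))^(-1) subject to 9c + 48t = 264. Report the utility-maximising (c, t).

For CES with ρ = -1, MRS = (3/4)·(t/c)^2.
Tangency: set MRS = p_c/p_t = 9/48 = 3/16.
So (t/c)^2 = 0.25; taking the square root, t/c = 0.5, i.e. t = 0.5·c.
Substitute into the budget 9·c + 48·t = 264: 33·c = 264, so c* = 8 and t* = 0.5·8 = 4.

c* = 8, t* = 4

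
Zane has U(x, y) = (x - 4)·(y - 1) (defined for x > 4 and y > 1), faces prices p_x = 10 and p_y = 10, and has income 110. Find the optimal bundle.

MU_x = (y−1), MU_y = (x−4).
MRS = (y−1)/(x−4).
Tangency: set MRS = p_x/p_y = 10/10 = 1.
So (y − 1)/(x − 4) = 1, i.e. (y − 1) = (x − 4).
Rewrite the budget in excess-of-subsistence terms: 10·(x − 4) + 10·(y − 1) = 110 − 10·4 − 10·1 = 60.
Substituting, 20·(x − 4) = 60, so x − 4 = 3 and x* = 7.
Then y − 1 = 3, so y* = 4.

x* = 7, y* = 4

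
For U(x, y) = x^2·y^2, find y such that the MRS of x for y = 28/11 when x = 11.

MU_x = 2·x·y^2 and MU_y = 2·x^2·y.
MRS = MU_x/MU_y = y/x.
Substitute x = 11: MRS = y/11. Setting y/11 = 28/11 gives y = (28/11)·11 = 28.

y = 28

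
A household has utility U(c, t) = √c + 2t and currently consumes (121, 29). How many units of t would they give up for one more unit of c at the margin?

MRS = 1/44

MU_c = 1/(2√c), MU_t = 2.
MRS = 1/(2√c) ÷ 2.
At (121, 29): MRS = 1/44.
The indifference curve has slope −1/44 at this bundle.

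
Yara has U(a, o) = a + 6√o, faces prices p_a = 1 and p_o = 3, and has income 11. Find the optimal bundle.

a* = 8, o* = 1

MU_a = 1, MU_o = 6/(2√o).
MRS = 1 ÷ (6/(2√o)).
Tangency: set MRS = p_a/p_o = 1/3.
MRS depends only on o: (1/3)·√o = 1/3 ⇒ √o = (1/3)/(1/3) = 1 ⇒ o* = 1.
From the budget, 1·a = 11 − 3·1 = 8, so a* = 8.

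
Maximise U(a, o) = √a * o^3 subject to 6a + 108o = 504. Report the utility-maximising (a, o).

MU_a = 0.5·a^(-0.5)·o^3 and MU_o = 3·√a·o^2.
MRS = MU_a/MU_o = (1/6)·o/a.
Tangency: set MRS = p_a/p_o = 6/108 = 1/18.
So (1/6)·o/a = 1/18, i.e. o = (1/3)·a.
Substitute into the budget 6·a + 108·o = 504: 42·a = 504, so a* = 12.
Then o* = (1/3)·12 = 4.

a* = 12, o* = 4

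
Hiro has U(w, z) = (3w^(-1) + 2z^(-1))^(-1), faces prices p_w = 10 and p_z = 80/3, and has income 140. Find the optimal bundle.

w* = 6, z* = 3

For CES with ρ = -1, MRS = (3/2)·(z/w)^2.
Tangency: set MRS = p_w/p_z = 10/(80/3) = 0.375.
So (z/w)^2 = 0.25; taking the square root, z/w = 0.5, i.e. z = 0.5·w.
Substitute into the budget 10·w + (80/3)·z = 140: (70/3)·w = 140, so w* = 6 and z* = 0.5·6 = 3.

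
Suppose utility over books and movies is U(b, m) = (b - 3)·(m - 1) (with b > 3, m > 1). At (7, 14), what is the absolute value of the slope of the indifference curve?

MU_b = (m−1), MU_m = (b−3).
MRS = (m−1)/(b−3).
At (7, 14): MRS = 3.25.
That is, one extra unit of b is worth 3.25 units of m at the margin.

MRS = 3.25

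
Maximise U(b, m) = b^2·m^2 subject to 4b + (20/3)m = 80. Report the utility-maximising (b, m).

b* = 10, m* = 6

MU_b = 2·b·m^2 and MU_m = 2·b^2·m.
MRS = MU_b/MU_m = m/b.
Tangency: set MRS = p_b/p_m = 4/(20/3) = 0.6.
So m/b = 0.6, i.e. m = 0.6·b.
Substitute into the budget 4·b + (20/3)·m = 80: 8·b = 80, so b* = 10.
Then m* = 0.6·10 = 6.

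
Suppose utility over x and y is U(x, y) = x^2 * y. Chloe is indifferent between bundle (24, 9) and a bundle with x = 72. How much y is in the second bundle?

y = 1

U(24, 9) = 5184.
Set U(72, y) = 5184 and solve.
With x = 72: 72^2 = 5184, so y = 5184/5184 = 1.
Check: U(72, 1) = 5184.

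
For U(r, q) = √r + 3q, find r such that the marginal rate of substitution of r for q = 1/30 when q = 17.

MU_r = 1/(2√r), MU_q = 3.
MRS = 1/(2√r) ÷ 3.
MRS depends only on r: (1/6)/√r = 1/30 ⇒ √r = (1/6)/(1/30) = 5 ⇒ r = 25.

r = 25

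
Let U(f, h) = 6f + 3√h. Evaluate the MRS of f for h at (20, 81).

MRS = 36

MU_f = 6, MU_h = 3/(2√h).
MRS = 6 ÷ (3/(2√h)).
At (20, 81): MRS = 36.
That is, one extra unit of f is worth 36 units of h at the margin.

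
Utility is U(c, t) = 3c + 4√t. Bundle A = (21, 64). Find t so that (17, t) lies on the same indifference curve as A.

t = 121

U(21, 64) = 95.
Set U(17, t) = 95 and solve.
With c = 17: 4√t = 95 − 3·17 = 44, so √t = 11 and t = 121.
Check: U(17, 121) = 95.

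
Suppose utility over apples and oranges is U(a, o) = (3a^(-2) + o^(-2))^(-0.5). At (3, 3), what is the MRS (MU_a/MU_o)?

MRS = 3

For CES with ρ = -2, MRS = (3/1)·(o/a)^3.
At (3, 3): MRS = 3.
So at (3, 3) the consumer would give up 3 units of o for one more unit of a.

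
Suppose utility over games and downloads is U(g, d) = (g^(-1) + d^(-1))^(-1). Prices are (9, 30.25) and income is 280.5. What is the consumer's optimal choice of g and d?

For CES with ρ = -1, MRS = (d/g)^2.
Tangency: set MRS = p_g/p_d = 9/30.25 = 36/121.
So (d/g)^2 = 36/121; taking the square root, d/g = 6/11, i.e. d = (6/11)·g.
Substitute into the budget 9·g + 30.25·d = 280.5: 25.5·g = 280.5, so g* = 11 and d* = (6/11)·11 = 6.

g* = 11, d* = 6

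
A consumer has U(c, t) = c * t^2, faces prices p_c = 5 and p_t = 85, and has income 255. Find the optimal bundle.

c* = 17, t* = 2

MU_c = t^2 and MU_t = 2·c·t.
MRS = MU_c/MU_t = (1/2)·t/c.
Tangency: set MRS = p_c/p_t = 5/85 = 1/17.
So (1/2)·t/c = 1/17, i.e. t = (2/17)·c.
Substitute into the budget 5·c + 85·t = 255: 15·c = 255, so c* = 17.
Then t* = (2/17)·17 = 2.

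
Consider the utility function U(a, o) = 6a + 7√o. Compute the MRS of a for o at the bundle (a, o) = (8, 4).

MU_a = 6, MU_o = 7/(2√o).
MRS = 6 ÷ (7/(2√o)).
At (8, 4): MRS = 24/7.
That is, one extra unit of a is worth 24/7 units of o at the margin.

MRS = 24/7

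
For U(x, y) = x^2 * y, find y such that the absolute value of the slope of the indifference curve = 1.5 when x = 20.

y = 15

MU_x = 2·x·y and MU_y = x^2.
MRS = MU_x/MU_y = (2/1)·y/x.
Substitute x = 20: MRS = y/10. Setting y/10 = 1.5 gives y = 1.5·10 = 15.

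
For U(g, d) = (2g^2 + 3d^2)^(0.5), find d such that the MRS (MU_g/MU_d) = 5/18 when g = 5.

For CES with ρ = 2, MRS = (2/3)·(d/g)^(-1).
Setting (2/3)·(d/5)^(-1) = 5/18 gives (d/5)^(-1) = 5/12, so d/5 = 2.4 and d = 12.

d = 12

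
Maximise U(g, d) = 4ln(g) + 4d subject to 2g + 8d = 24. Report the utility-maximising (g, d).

g* = 4, d* = 2

MU_g = 4/g, MU_d = 4.
MRS = 4/g ÷ 4.
Tangency: set MRS = p_g/p_d = 2/8 = 0.25.
MRS depends only on g: 1/g = 0.25 ⇒ g* = 1/0.25 = 4.
From the budget, 8·d = 24 − 2·4 = 16, so d* = 2.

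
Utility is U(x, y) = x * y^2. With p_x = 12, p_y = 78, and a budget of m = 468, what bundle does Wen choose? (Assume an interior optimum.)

x* = 13, y* = 4

MU_x = y^2 and MU_y = 2·x·y.
MRS = MU_x/MU_y = (1/2)·y/x.
Tangency: set MRS = p_x/p_y = 12/78 = 2/13.
So (1/2)·y/x = 2/13, i.e. y = (4/13)·x.
Substitute into the budget 12·x + 78·y = 468: 36·x = 468, so x* = 13.
Then y* = (4/13)·13 = 4.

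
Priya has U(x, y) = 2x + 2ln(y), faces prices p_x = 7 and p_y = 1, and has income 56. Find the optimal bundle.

x* = 7, y* = 7

MU_x = 2, MU_y = 2/y.
MRS = 2 ÷ (2/y).
Tangency: set MRS = p_x/p_y = 7/1 = 7.
MRS depends only on y: y = 7 ⇒ y* = 7.
From the budget, 7·x = 56 − 1·7 = 49, so x* = 7.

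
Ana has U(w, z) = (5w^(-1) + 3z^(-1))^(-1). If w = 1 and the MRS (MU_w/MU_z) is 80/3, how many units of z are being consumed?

For CES with ρ = -1, MRS = (5/3)·(z/w)^2.
Setting (5/3)·(z/1)^2 = 80/3 gives (z/1)^2 = 16, so z/1 = 4 and z = 4.

z = 4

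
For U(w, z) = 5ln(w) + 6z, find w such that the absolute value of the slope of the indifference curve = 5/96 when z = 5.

MU_w = 5/w, MU_z = 6.
MRS = 5/w ÷ 6.
MRS depends only on w: (5/6)/w = 5/96 ⇒ w = (5/6)/(5/96) = 16.

w = 16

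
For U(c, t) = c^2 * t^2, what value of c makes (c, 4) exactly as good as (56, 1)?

U(56, 1) = 3136.
Set U(c, 4) = 3136 and solve.
With t = 4: 4^2 = 16, so c^2 = 3136/16 = 196; taking the square root, c = 14.
Check: U(14, 4) = 3136.

c = 14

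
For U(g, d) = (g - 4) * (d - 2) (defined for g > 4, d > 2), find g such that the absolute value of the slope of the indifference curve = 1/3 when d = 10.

MU_g = (d−2), MU_d = (g−4).
MRS = (d−2)/(g−4).
Substitute d = 10: MRS = 8/(g − 4). Setting this equal to 1/3 gives g − 4 = 8/(1/3) = 24, so g = 28.

g = 28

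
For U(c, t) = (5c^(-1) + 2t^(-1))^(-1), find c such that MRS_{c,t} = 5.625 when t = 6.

For CES with ρ = -1, MRS = (5/2)·(t/c)^2.
Setting (5/2)·(6/c)^2 = 5.625 gives (6/c)^2 = 2.25, so 6/c = 1.5 and c = 4.

c = 4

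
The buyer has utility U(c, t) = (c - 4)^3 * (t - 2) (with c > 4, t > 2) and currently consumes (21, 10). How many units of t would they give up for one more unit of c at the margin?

MU_c = 3·(c−4)^2·(t−2), MU_t = (c−4)^3.
MRS = (3/1)·(t−2)/(c−4).
At (21, 10): MRS = 24/17.
The indifference curve has slope −24/17 at this bundle.

MRS = 24/17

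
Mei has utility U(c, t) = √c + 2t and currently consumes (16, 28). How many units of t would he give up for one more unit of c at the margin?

MU_c = 1/(2√c), MU_t = 2.
MRS = 1/(2√c) ÷ 2.
At (16, 28): MRS = 1/16.
The indifference curve has slope −1/16 at this bundle.

MRS = 1/16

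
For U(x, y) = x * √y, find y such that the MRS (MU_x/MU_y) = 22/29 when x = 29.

y = 11

MU_x = √y and MU_y = 0.5·x·y^(-0.5).
MRS = MU_x/MU_y = (2)·y/x.
Substitute x = 29: MRS = y/14.5. Setting y/14.5 = 22/29 gives y = (22/29)·14.5 = 11.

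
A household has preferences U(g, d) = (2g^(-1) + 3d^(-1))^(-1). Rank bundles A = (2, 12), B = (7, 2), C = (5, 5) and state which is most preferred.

Bundle C

Evaluate utility at each bundle:
U(A) = 0.800.
U(B) = 0.560.
U(C) = 1.000.
Highest utility is C, so C ≻ A ≻ B.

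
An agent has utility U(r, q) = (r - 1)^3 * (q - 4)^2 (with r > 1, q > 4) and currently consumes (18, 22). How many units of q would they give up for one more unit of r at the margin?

MRS = 27/17

MU_r = 3·(r−1)^2·(q−4)^2, MU_q = 2·(r−1)^3·(q−4).
MRS = (3/2)·(q−4)/(r−1).
At (18, 22): MRS = 27/17.
So at (18, 22) the consumer would give up 27/17 units of q for one more unit of r.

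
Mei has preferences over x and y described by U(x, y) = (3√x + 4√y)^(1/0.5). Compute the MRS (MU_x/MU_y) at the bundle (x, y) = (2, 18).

MRS = 2.25

For CES with ρ = 0.5, MRS = (3/4)·√(y/x).
At (2, 18): MRS = 2.25.
So at (2, 18) the consumer would give up 2.25 units of y for one more unit of x.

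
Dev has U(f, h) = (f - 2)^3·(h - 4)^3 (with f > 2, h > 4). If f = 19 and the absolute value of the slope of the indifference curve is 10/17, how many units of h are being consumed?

h = 14

MU_f = 3·(f−2)^2·(h−4)^3, MU_h = 3·(f−2)^3·(h−4)^2.
MRS = (h−4)/(f−2).
Substitute f = 19: MRS = (h − 4)/17. Setting this equal to 10/17 gives h − 4 = (10/17)·17 = 10, so h = 14.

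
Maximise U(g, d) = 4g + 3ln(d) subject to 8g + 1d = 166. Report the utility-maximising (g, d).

g* = 20, d* = 6

MU_g = 4, MU_d = 3/d.
MRS = 4 ÷ (3/d).
Tangency: set MRS = p_g/p_d = 8/1 = 8.
MRS depends only on d: (4/3)·d = 8 ⇒ d* = 8/(4/3) = 6.
From the budget, 8·g = 166 − 1·6 = 160, so g* = 20.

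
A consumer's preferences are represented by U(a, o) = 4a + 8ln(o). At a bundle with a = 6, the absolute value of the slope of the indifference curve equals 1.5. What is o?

MU_a = 4, MU_o = 8/o.
MRS = 4 ÷ (8/o).
MRS depends only on o: 0.5·o = 1.5 ⇒ o = 1.5/0.5 = 3.

o = 3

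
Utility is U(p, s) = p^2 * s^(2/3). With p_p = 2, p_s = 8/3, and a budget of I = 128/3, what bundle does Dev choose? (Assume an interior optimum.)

MU_p = 2·p·s^(2/3) and MU_s = 2/3·p^2·s^(-1/3).
MRS = MU_p/MU_s = (3)·s/p.
Tangency: set MRS = p_p/p_s = 2/(8/3) = 0.75.
So (3)·s/p = 0.75, i.e. s = 0.25·p.
Substitute into the budget 2·p + (8/3)·s = 128/3: (8/3)·p = 128/3, so p* = 16.
Then s* = 0.25·16 = 4.

p* = 16, s* = 4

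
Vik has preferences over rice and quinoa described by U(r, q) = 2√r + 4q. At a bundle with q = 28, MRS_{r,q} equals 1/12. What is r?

r = 9

MU_r = 2/(2√r), MU_q = 4.
MRS = 2/(2√r) ÷ 4.
MRS depends only on r: 0.25/√r = 1/12 ⇒ √r = 0.25/(1/12) = 3 ⇒ r = 9.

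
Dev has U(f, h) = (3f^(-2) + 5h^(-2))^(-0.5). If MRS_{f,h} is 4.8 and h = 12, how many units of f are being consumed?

For CES with ρ = -2, MRS = (3/5)·(h/f)^3.
Setting (3/5)·(12/f)^3 = 4.8 gives (12/f)^3 = 8, so 12/f = 2 and f = 6.

f = 6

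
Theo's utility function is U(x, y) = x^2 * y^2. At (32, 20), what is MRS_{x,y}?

MRS = 0.625

MU_x = 2·x·y^2 and MU_y = 2·x^2·y.
MRS = MU_x/MU_y = y/x.
At (32, 20): MRS = 0.625.
So at (32, 20) the consumer would give up 0.625 units of y for one more unit of x.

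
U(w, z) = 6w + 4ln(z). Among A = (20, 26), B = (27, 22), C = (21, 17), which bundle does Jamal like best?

Bundle B

Evaluate utility at each bundle:
U(A) = 133.032.
U(B) = 174.364.
U(C) = 137.333.
Highest utility is B, so B ≻ C ≻ A.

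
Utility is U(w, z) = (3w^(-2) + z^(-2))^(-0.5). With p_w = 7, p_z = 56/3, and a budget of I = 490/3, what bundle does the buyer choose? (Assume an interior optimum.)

w* = 10, z* = 5

For CES with ρ = -2, MRS = (3/1)·(z/w)^3.
Tangency: set MRS = p_w/p_z = 7/(56/3) = 0.375.
So (z/w)^3 = 0.125; taking the cube root, z/w = 0.5, i.e. z = 0.5·w.
Substitute into the budget 7·w + (56/3)·z = 490/3: (49/3)·w = 490/3, so w* = 10 and z* = 0.5·10 = 5.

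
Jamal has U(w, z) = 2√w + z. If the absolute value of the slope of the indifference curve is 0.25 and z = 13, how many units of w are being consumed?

MU_w = 2/(2√w), MU_z = 1.
MRS = 2/(2√w) ÷ 1.
MRS depends only on w: 1/√w = 0.25 ⇒ √w = 1/0.25 = 4 ⇒ w = 16.

w = 16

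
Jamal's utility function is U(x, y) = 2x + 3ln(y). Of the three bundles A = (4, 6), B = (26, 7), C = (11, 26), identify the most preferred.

Evaluate utility at each bundle:
U(A) = 13.375.
U(B) = 57.838.
U(C) = 31.774.
Highest utility is B, so B ≻ C ≻ A.

Bundle B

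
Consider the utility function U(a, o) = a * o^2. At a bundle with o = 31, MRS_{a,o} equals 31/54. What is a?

MU_a = o^2 and MU_o = 2·a·o.
MRS = MU_a/MU_o = (1/2)·o/a.
Substitute o = 31: MRS = 15.5/a. Setting 15.5/a = 31/54 gives a = 15.5/(31/54) = 27.

a = 27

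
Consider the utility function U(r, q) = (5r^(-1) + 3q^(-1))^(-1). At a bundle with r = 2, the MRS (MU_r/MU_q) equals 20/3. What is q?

q = 4

For CES with ρ = -1, MRS = (5/3)·(q/r)^2.
Setting (5/3)·(q/2)^2 = 20/3 gives (q/2)^2 = 4, so q/2 = 2 and q = 4.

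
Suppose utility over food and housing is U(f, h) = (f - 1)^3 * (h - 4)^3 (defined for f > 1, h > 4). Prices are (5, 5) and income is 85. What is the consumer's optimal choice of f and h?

MU_f = 3·(f−1)^2·(h−4)^3, MU_h = 3·(f−1)^3·(h−4)^2.
MRS = (h−4)/(f−1).
Tangency: set MRS = p_f/p_h = 5/5 = 1.
So (h − 4)/(f − 1) = 1, i.e. (h − 4) = (f − 1).
Rewrite the budget in excess-of-subsistence terms: 5·(f − 1) + 5·(h − 4) = 85 − 5·1 − 5·4 = 60.
Substituting, 10·(f − 1) = 60, so f − 1 = 6 and f* = 7.
Then h − 4 = 6, so h* = 10.

f* = 7, h* = 10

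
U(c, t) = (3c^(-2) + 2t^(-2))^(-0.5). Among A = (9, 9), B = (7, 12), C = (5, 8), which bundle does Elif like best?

Evaluate utility at each bundle:
U(A) = 4.025.
U(B) = 3.649.
U(C) = 2.571.
Highest utility is A, so A ≻ B ≻ C.

Bundle A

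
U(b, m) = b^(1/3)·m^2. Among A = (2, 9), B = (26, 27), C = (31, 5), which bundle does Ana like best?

Evaluate utility at each bundle:
U(A) = 102.054.
U(B) = 2159.660.
U(C) = 78.535.
Highest utility is B, so B ≻ A ≻ C.

Bundle B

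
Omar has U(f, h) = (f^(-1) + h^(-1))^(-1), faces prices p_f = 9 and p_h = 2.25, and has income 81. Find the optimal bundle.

For CES with ρ = -1, MRS = (h/f)^2.
Tangency: set MRS = p_f/p_h = 9/2.25 = 4.
So (h/f)^2 = 4; taking the square root, h/f = 2, i.e. h = 2·f.
Substitute into the budget 9·f + 2.25·h = 81: 13.5·f = 81, so f* = 6 and h* = 2·6 = 12.

f* = 6, h* = 12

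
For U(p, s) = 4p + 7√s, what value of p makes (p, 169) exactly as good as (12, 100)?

U(12, 100) = 118.
Set U(p, 169) = 118 and solve.
With s = 169: √169 = 13, so 4p = 118 − 7·13 = 27 and p = 6.75.
Check: U(6.75, 169) = 118.

p = 6.75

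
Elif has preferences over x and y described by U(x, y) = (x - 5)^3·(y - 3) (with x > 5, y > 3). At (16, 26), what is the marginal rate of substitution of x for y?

MRS = 69/11

MU_x = 3·(x−5)^2·(y−3), MU_y = (x−5)^3.
MRS = (3/1)·(y−3)/(x−5).
At (16, 26): MRS = 69/11.
The indifference curve has slope −69/11 at this bundle.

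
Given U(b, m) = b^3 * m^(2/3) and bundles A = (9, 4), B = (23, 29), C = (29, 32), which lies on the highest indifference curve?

Evaluate utility at each bundle:
U(A) = 1836.965.
U(B) = 114845.903.
U(C) = 245825.716.
Highest utility is C, so C ≻ B ≻ A.

Bundle C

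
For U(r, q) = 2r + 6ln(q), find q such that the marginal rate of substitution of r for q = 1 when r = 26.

MU_r = 2, MU_q = 6/q.
MRS = 2 ÷ (6/q).
MRS depends only on q: (1/3)·q = 1 ⇒ q = 1/(1/3) = 3.

q = 3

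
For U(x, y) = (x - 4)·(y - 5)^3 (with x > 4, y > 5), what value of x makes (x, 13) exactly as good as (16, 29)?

x = 328

U(16, 29) = 165888.
Set U(x, 13) = 165888 and solve.
With y = 13: (13 − 5)^3 = 512, so (x − 4) = 165888/512 = 324.
So x = 4 + 324 = 328.
Check: U(328, 13) = 165888.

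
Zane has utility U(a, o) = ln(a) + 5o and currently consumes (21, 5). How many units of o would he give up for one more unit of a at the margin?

MRS = 1/105

MU_a = 1/a, MU_o = 5.
MRS = 1/a ÷ 5.
At (21, 5): MRS = 1/105.
That is, one extra unit of a is worth 1/105 units of o at the margin.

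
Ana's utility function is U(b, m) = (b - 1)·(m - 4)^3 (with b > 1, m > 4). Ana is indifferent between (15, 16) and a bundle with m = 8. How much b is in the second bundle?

U(15, 16) = 24192.
Set U(b, 8) = 24192 and solve.
With m = 8: (8 − 4)^3 = 64, so (b − 1) = 24192/64 = 378.
So b = 1 + 378 = 379.
Check: U(379, 8) = 24192.

b = 379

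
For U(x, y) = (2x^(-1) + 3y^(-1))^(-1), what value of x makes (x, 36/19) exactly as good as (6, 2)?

x = 8

U depends on (x, y) only through S = 2x^(-1) + 3y^(-1), so equal utility means equal S. At (6, 2): S = 11/6.
With y = 36/19: 3·(36/19)^(-1) = 19/12, so 2x^(-1) = 11/6 − 19/12 = 0.25, i.e. x^(-1) = 0.125.
Hence x = 1/0.125 = 8.
Check: U(8, 36/19) = 0.5455.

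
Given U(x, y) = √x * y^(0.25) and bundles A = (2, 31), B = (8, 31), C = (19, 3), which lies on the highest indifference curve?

Evaluate utility at each bundle:
U(A) = 3.337.
U(B) = 6.674.
U(C) = 5.737.
Highest utility is B, so B ≻ C ≻ A.

Bundle B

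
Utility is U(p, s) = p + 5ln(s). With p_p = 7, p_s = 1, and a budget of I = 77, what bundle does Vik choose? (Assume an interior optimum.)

p* = 6, s* = 35

MU_p = 1, MU_s = 5/s.
MRS = 1 ÷ (5/s).
Tangency: set MRS = p_p/p_s = 7/1 = 7.
MRS depends only on s: 0.2·s = 7 ⇒ s* = 7/0.2 = 35.
From the budget, 7·p = 77 − 1·35 = 42, so p* = 6.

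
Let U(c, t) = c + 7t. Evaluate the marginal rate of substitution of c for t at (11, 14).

MRS = 1/7

MU_c = 1, MU_t = 7, so MRS = 1/7 at every bundle.
At (11, 14): MRS = 1/7.
The indifference curve has slope −1/7 at this bundle.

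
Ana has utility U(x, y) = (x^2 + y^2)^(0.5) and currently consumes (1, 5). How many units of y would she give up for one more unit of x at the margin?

MRS = 0.2

For CES with ρ = 2, MRS = (y/x)^(-1).
At (1, 5): MRS = 0.2.
The indifference curve has slope −0.2 at this bundle.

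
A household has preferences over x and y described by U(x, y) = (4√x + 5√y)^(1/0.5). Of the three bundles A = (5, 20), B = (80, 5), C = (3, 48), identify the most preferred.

Bundle B

Evaluate utility at each bundle:
U(A) = 980.000.
U(B) = 2205.000.
U(C) = 1728.000.
Highest utility is B, so B ≻ C ≻ A.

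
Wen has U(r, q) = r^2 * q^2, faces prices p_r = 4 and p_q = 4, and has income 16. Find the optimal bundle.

r* = 2, q* = 2

MU_r = 2·r·q^2 and MU_q = 2·r^2·q.
MRS = MU_r/MU_q = q/r.
Tangency: set MRS = p_r/p_q = 4/4 = 1.
So q/r = 1, i.e. q = r.
Substitute into the budget 4·r + 4·q = 16: 8·r = 16, so r* = 2.
Then q* = 2.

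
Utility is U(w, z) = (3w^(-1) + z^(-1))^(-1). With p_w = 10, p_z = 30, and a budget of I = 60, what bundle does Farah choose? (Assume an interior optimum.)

w* = 3, z* = 1

For CES with ρ = -1, MRS = (3/1)·(z/w)^2.
Tangency: set MRS = p_w/p_z = 10/30 = 1/3.
So (z/w)^2 = 1/9; taking the square root, z/w = 1/3, i.e. z = (1/3)·w.
Substitute into the budget 10·w + 30·z = 60: 20·w = 60, so w* = 3 and z* = (1/3)·3 = 1.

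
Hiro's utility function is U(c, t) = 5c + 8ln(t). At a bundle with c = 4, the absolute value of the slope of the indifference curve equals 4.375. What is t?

MU_c = 5, MU_t = 8/t.
MRS = 5 ÷ (8/t).
MRS depends only on t: 0.625·t = 4.375 ⇒ t = 4.375/0.625 = 7.

t = 7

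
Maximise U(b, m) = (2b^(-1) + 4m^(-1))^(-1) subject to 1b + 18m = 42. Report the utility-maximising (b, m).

For CES with ρ = -1, MRS = (2/4)·(m/b)^2.
Tangency: set MRS = p_b/p_m = 1/18.
So (m/b)^2 = 1/9; taking the square root, m/b = 1/3, i.e. m = (1/3)·b.
Substitute into the budget 1·b + 18·m = 42: 7·b = 42, so b* = 6 and m* = (1/3)·6 = 2.

b* = 6, m* = 2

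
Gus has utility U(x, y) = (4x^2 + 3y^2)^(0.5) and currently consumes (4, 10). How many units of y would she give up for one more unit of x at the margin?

MRS = 8/15

For CES with ρ = 2, MRS = (4/3)·(y/x)^(-1).
At (4, 10): MRS = 8/15.
The indifference curve has slope −8/15 at this bundle.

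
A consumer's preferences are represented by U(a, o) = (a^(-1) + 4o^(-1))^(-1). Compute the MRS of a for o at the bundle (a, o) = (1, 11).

MRS = 30.25

For CES with ρ = -1, MRS = (1/4)·(o/a)^2.
At (1, 11): MRS = 30.25.
The indifference curve has slope −30.25 at this bundle.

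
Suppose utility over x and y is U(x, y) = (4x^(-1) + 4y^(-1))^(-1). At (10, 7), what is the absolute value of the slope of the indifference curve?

MRS = 49/100

For CES with ρ = -1, MRS = (y/x)^2.
At (10, 7): MRS = 49/100.
That is, one extra unit of x is worth 49/100 units of y at the margin.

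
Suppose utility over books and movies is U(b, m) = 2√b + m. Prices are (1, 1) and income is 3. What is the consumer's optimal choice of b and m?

b* = 1, m* = 2

MU_b = 2/(2√b), MU_m = 1.
MRS = 2/(2√b) ÷ 1.
Tangency: set MRS = p_b/p_m = 1/1 = 1.
MRS depends only on b: 1/√b = 1 ⇒ √b = 1/1 = 1 ⇒ b* = 1.
From the budget, 1·m = 3 − 1·1 = 2, so m* = 2.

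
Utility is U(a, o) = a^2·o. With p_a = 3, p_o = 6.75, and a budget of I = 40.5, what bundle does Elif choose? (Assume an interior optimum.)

MU_a = 2·a·o and MU_o = a^2.
MRS = MU_a/MU_o = (2/1)·o/a.
Tangency: set MRS = p_a/p_o = 3/6.75 = 4/9.
So (2/1)·o/a = 4/9, i.e. o = (2/9)·a.
Substitute into the budget 3·a + 6.75·o = 40.5: 4.5·a = 40.5, so a* = 9.
Then o* = (2/9)·9 = 2.

a* = 9, o* = 2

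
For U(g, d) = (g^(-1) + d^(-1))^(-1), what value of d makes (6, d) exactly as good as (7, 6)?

U depends on (g, d) only through S = g^(-1) + d^(-1), so equal utility means equal S. At (7, 6): S = 13/42.
With g = 6: 6^(-1) = 1/6, so d^(-1) = 13/42 − 1/6 = 1/7.
Hence d = 1/(1/7) = 7.
Check: U(6, 7) = 3.2308.

d = 7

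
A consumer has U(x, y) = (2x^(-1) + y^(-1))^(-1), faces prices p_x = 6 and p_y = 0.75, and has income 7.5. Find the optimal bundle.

For CES with ρ = -1, MRS = (2/1)·(y/x)^2.
Tangency: set MRS = p_x/p_y = 6/0.75 = 8.
So (y/x)^2 = 4; taking the square root, y/x = 2, i.e. y = 2·x.
Substitute into the budget 6·x + 0.75·y = 7.5: 7.5·x = 7.5, so x* = 1 and y* = 2·1 = 2.

x* = 1, y* = 2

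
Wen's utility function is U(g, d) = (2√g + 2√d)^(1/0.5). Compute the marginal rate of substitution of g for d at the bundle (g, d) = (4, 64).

For CES with ρ = 0.5, MRS = √(d/g).
At (4, 64): MRS = 4.
The indifference curve has slope −4 at this bundle.

MRS = 4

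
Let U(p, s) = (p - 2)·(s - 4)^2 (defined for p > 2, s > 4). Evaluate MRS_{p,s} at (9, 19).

MRS = 15/14

MU_p = (s−4)^2, MU_s = 2·(p−2)·(s−4).
MRS = (1/2)·(s−4)/(p−2).
At (9, 19): MRS = 15/14.
The indifference curve has slope −15/14 at this bundle.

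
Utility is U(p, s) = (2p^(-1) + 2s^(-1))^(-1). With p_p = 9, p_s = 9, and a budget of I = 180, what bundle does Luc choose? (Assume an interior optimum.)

For CES with ρ = -1, MRS = (s/p)^2.
Tangency: set MRS = p_p/p_s = 9/9 = 1.
So (s/p)^2 = 1; taking the square root, s/p = 1, i.e. s = p.
Substitute into the budget 9·p + 9·s = 180: 18·p = 180, so p* = 10 and s* = 10.

p* = 10, s* = 10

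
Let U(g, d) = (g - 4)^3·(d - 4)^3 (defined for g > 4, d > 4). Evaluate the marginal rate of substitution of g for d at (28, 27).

MU_g = 3·(g−4)^2·(d−4)^3, MU_d = 3·(g−4)^3·(d−4)^2.
MRS = (d−4)/(g−4).
At (28, 27): MRS = 23/24.
The indifference curve has slope −23/24 at this bundle.

MRS = 23/24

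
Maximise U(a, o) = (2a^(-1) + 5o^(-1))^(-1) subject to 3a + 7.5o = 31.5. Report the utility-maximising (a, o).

For CES with ρ = -1, MRS = (2/5)·(o/a)^2.
Tangency: set MRS = p_a/p_o = 3/7.5 = 0.4.
So (o/a)^2 = 1; taking the square root, o/a = 1, i.e. o = a.
Substitute into the budget 3·a + 7.5·o = 31.5: 10.5·a = 31.5, so a* = 3 and o* = 3.

a* = 3, o* = 3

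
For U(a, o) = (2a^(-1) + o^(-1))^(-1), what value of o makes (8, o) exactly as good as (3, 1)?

U depends on (a, o) only through S = 2a^(-1) + o^(-1), so equal utility means equal S. At (3, 1): S = 5/3.
With a = 8: 2·8^(-1) = 0.25, so o^(-1) = 5/3 − 0.25 = 17/12.
Hence o = 1/(17/12) = 12/17.
Check: U(8, 12/17) = 0.6.

o = 12/17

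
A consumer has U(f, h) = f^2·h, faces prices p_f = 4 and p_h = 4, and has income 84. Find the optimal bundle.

MU_f = 2·f·h and MU_h = f^2.
MRS = MU_f/MU_h = (2/1)·h/f.
Tangency: set MRS = p_f/p_h = 4/4 = 1.
So (2/1)·h/f = 1, i.e. h = 0.5·f.
Substitute into the budget 4·f + 4·h = 84: 6·f = 84, so f* = 14.
Then h* = 0.5·14 = 7.

f* = 14, h* = 7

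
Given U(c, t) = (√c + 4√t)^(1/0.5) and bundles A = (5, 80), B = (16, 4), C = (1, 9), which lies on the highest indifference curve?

Bundle A

Evaluate utility at each bundle:
U(A) = 1445.000.
U(B) = 144.000.
U(C) = 169.000.
Highest utility is A, so A ≻ C ≻ B.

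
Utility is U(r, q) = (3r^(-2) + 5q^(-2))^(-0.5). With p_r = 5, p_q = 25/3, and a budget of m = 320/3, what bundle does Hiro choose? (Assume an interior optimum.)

r* = 8, q* = 8

For CES with ρ = -2, MRS = (3/5)·(q/r)^3.
Tangency: set MRS = p_r/p_q = 5/(25/3) = 0.6.
So (q/r)^3 = 1; taking the cube root, q/r = 1, i.e. q = r.
Substitute into the budget 5·r + (25/3)·q = 320/3: (40/3)·r = 320/3, so r* = 8 and q* = 8.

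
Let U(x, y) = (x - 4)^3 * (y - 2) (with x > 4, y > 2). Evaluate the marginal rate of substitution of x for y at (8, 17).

MRS = 11.25

MU_x = 3·(x−4)^2·(y−2), MU_y = (x−4)^3.
MRS = (3/1)·(y−2)/(x−4).
At (8, 17): MRS = 11.25.
So at (8, 17) the consumer would give up 11.25 units of y for one more unit of x.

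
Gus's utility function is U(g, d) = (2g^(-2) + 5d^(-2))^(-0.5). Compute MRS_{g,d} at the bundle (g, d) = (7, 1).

For CES with ρ = -2, MRS = (2/5)·(d/g)^3.
At (7, 1): MRS = 2/1715.
That is, one extra unit of g is worth 2/1715 units of d at the margin.

MRS = 2/1715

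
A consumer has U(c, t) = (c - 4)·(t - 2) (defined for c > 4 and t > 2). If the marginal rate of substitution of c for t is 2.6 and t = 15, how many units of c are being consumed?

MU_c = (t−2), MU_t = (c−4).
MRS = (t−2)/(c−4).
Substitute t = 15: MRS = 13/(c − 4). Setting this equal to 2.6 gives c − 4 = 13/2.6 = 5, so c = 9.

c = 9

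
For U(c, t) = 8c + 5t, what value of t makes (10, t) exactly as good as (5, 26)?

t = 18

U(5, 26) = 170.
Set U(10, t) = 170 and solve.
8·10 + 5t = 170 ⇒ 5t = 90 ⇒ t = 18.
Check: U(10, 18) = 170.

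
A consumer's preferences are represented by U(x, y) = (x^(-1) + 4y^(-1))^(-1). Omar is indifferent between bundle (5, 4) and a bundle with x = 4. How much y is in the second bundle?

U depends on (x, y) only through S = x^(-1) + 4y^(-1), so equal utility means equal S. At (5, 4): S = 1.2.
With x = 4: 4^(-1) = 0.25, so 4y^(-1) = 1.2 − 0.25 = 0.95, i.e. y^(-1) = 19/80.
Hence y = 1/(19/80) = 80/19.
Check: U(4, 80/19) = 0.8333.

y = 80/19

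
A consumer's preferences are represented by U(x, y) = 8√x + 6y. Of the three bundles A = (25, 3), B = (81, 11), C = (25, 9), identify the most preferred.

Bundle B

Evaluate utility at each bundle:
U(A) = 58.000.
U(B) = 138.000.
U(C) = 94.000.
Highest utility is B, so B ≻ C ≻ A.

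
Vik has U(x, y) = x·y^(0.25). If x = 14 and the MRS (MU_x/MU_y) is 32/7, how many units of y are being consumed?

MU_x = y^(0.25) and MU_y = 0.25·x·y^(-0.75).
MRS = MU_x/MU_y = (4)·y/x.
Substitute x = 14: MRS = y/3.5. Setting y/3.5 = 32/7 gives y = (32/7)·3.5 = 16.

y = 16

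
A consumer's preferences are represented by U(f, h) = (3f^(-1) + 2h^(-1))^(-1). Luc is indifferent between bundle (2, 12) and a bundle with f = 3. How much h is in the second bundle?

h = 3

U depends on (f, h) only through S = 3f^(-1) + 2h^(-1), so equal utility means equal S. At (2, 12): S = 5/3.
With f = 3: 3·3^(-1) = 1, so 2h^(-1) = 5/3 − 1 = 2/3, i.e. h^(-1) = 1/3.
Hence h = 1/(1/3) = 3.
Check: U(3, 3) = 0.6.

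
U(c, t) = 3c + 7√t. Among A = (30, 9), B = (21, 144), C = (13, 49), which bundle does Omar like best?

Evaluate utility at each bundle:
U(A) = 111.000.
U(B) = 147.000.
U(C) = 88.000.
Highest utility is B, so B ≻ A ≻ C.

Bundle B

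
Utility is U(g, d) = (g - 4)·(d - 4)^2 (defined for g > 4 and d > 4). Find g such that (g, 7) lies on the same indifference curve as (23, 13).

g = 175

U(23, 13) = 1539.
Set U(g, 7) = 1539 and solve.
With d = 7: (7 − 4)^2 = 9, so (g − 4) = 1539/9 = 171.
So g = 4 + 171 = 175.
Check: U(175, 7) = 1539.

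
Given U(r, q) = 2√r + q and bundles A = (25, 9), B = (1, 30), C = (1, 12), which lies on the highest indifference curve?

Bundle B

Evaluate utility at each bundle:
U(A) = 19.000.
U(B) = 32.000.
U(C) = 14.000.
Highest utility is B, so B ≻ A ≻ C.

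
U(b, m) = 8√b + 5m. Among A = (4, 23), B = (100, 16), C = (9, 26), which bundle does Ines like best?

Evaluate utility at each bundle:
U(A) = 131.000.
U(B) = 160.000.
U(C) = 154.000.
Highest utility is B, so B ≻ C ≻ A.

Bundle B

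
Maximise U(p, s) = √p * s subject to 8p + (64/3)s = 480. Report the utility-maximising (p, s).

p* = 20, s* = 15

MU_p = 0.5·p^(-0.5)·s and MU_s = √p.
MRS = MU_p/MU_s = (0.5)·s/p.
Tangency: set MRS = p_p/p_s = 8/(64/3) = 0.375.
So (0.5)·s/p = 0.375, i.e. s = 0.75·p.
Substitute into the budget 8·p + (64/3)·s = 480: 24·p = 480, so p* = 20.
Then s* = 0.75·20 = 15.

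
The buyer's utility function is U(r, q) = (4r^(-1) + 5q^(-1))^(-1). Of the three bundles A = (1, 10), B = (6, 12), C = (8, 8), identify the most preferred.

Evaluate utility at each bundle:
U(A) = 0.222.
U(B) = 0.923.
U(C) = 0.889.
Highest utility is B, so B ≻ C ≻ A.

Bundle B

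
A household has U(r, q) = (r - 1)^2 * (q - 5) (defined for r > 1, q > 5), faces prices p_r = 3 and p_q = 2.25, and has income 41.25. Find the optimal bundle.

MU_r = 2·(r−1)·(q−5), MU_q = (r−1)^2.
MRS = (2/1)·(q−5)/(r−1).
Tangency: set MRS = p_r/p_q = 3/2.25 = 4/3.
So (2/1)·(q − 5)/(r − 1) = 4/3, i.e. (q − 5) = (2/3)·(r − 1).
Rewrite the budget in excess-of-subsistence terms: 3·(r − 1) + 2.25·(q − 5) = 41.25 − 3·1 − 2.25·5 = 27.
Substituting, 4.5·(r − 1) = 27, so r − 1 = 6 and r* = 7.
Then q − 5 = (2/3)·6 = 4, so q* = 9.

r* = 7, q* = 9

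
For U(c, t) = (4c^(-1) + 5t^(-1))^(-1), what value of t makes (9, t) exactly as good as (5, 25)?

t = 9

U depends on (c, t) only through S = 4c^(-1) + 5t^(-1), so equal utility means equal S. At (5, 25): S = 1.
With c = 9: 4·9^(-1) = 4/9, so 5t^(-1) = 1 − 4/9 = 5/9, i.e. t^(-1) = 1/9.
Hence t = 1/(1/9) = 9.
Check: U(9, 9) = 1.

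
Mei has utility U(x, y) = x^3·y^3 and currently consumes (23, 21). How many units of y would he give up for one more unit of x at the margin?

MU_x = 3·x^2·y^3 and MU_y = 3·x^3·y^2.
MRS = MU_x/MU_y = y/x.
At (23, 21): MRS = 21/23.
So at (23, 21) the consumer would give up 21/23 units of y for one more unit of x.

MRS = 21/23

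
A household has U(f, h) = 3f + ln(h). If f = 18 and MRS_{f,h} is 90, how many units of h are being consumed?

h = 30

MU_f = 3, MU_h = 1/h.
MRS = 3 ÷ (1/h).
MRS depends only on h: 3·h = 90 ⇒ h = 90/3 = 30.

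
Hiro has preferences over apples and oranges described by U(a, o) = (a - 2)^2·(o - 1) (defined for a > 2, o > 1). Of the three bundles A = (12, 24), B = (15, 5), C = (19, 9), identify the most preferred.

Evaluate utility at each bundle:
U(A) = 2300.
U(B) = 676.
U(C) = 2312.
Highest utility is C, so C ≻ A ≻ B.

Bundle C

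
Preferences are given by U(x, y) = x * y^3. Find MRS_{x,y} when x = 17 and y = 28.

MRS = 28/51

MU_x = y^3 and MU_y = 3·x·y^2.
MRS = MU_x/MU_y = (1/3)·y/x.
At (17, 28): MRS = 28/51.
The indifference curve has slope −28/51 at this bundle.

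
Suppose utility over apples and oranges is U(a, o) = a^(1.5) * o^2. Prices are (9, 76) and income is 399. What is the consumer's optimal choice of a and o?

MU_a = 1.5·√a·o^2 and MU_o = 2·a^(1.5)·o.
MRS = MU_a/MU_o = (0.75)·o/a.
Tangency: set MRS = p_a/p_o = 9/76.
So (0.75)·o/a = 9/76, i.e. o = (3/19)·a.
Substitute into the budget 9·a + 76·o = 399: 21·a = 399, so a* = 19.
Then o* = (3/19)·19 = 3.

a* = 19, o* = 3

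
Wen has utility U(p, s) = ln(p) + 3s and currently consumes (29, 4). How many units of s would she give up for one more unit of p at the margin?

MU_p = 1/p, MU_s = 3.
MRS = 1/p ÷ 3.
At (29, 4): MRS = 1/87.
So at (29, 4) the consumer would give up 1/87 units of s for one more unit of p.

MRS = 1/87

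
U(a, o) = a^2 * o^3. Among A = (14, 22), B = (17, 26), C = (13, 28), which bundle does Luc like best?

Evaluate utility at each bundle:
U(A) = 2087008.
U(B) = 5079464.
U(C) = 3709888.
Highest utility is B, so B ≻ C ≻ A.

Bundle B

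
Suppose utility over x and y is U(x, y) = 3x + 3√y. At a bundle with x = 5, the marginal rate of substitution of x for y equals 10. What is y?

MU_x = 3, MU_y = 3/(2√y).
MRS = 3 ÷ (3/(2√y)).
MRS depends only on y: 2·√y = 10 ⇒ √y = 10/2 = 5 ⇒ y = 25.

y = 25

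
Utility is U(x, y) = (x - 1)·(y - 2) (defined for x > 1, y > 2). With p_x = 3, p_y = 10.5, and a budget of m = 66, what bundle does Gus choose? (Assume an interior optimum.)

MU_x = (y−2), MU_y = (x−1).
MRS = (y−2)/(x−1).
Tangency: set MRS = p_x/p_y = 3/10.5 = 2/7.
So (y − 2)/(x − 1) = 2/7, i.e. (y − 2) = (2/7)·(x − 1).
Rewrite the budget in excess-of-subsistence terms: 3·(x − 1) + 10.5·(y − 2) = 66 − 3·1 − 10.5·2 = 42.
Substituting, 6·(x − 1) = 42, so x − 1 = 7 and x* = 8.
Then y − 2 = (2/7)·7 = 2, so y* = 4.

x* = 8, y* = 4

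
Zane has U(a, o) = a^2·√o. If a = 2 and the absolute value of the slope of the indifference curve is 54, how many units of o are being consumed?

o = 27

MU_a = 2·a·√o and MU_o = 0.5·a^2·o^(-0.5).
MRS = MU_a/MU_o = (4)·o/a.
Substitute a = 2: MRS = o/0.5. Setting o/0.5 = 54 gives o = 54·0.5 = 27.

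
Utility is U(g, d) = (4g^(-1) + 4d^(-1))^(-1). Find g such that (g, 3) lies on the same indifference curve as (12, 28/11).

U depends on (g, d) only through S = 4g^(-1) + 4d^(-1), so equal utility means equal S. At (12, 28/11): S = 40/21.
With d = 3: 4·3^(-1) = 4/3, so 4g^(-1) = 40/21 − 4/3 = 4/7, i.e. g^(-1) = 1/7.
Hence g = 1/(1/7) = 7.
Check: U(7, 3) = 0.525.

g = 7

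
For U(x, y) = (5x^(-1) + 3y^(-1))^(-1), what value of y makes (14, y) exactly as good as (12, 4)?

U depends on (x, y) only through S = 5x^(-1) + 3y^(-1), so equal utility means equal S. At (12, 4): S = 7/6.
With x = 14: 5·14^(-1) = 5/14, so 3y^(-1) = 7/6 − 5/14 = 17/21, i.e. y^(-1) = 17/63.
Hence y = 1/(17/63) = 63/17.
Check: U(14, 63/17) = 0.8571.

y = 63/17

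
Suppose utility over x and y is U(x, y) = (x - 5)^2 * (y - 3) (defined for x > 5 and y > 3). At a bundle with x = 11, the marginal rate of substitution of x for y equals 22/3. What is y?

y = 25

MU_x = 2·(x−5)·(y−3), MU_y = (x−5)^2.
MRS = (2/1)·(y−3)/(x−5).
Substitute x = 11: MRS = (y − 3)/3. Setting this equal to 22/3 gives y − 3 = (22/3)·3 = 22, so y = 25.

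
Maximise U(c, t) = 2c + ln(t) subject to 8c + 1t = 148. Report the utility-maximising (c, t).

MU_c = 2, MU_t = 1/t.
MRS = 2 ÷ (1/t).
Tangency: set MRS = p_c/p_t = 8/1 = 8.
MRS depends only on t: 2·t = 8 ⇒ t* = 8/2 = 4.
From the budget, 8·c = 148 − 1·4 = 144, so c* = 18.

c* = 18, t* = 4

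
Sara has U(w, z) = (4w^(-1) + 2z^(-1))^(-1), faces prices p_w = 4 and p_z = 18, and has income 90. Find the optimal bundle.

For CES with ρ = -1, MRS = (4/2)·(z/w)^2.
Tangency: set MRS = p_w/p_z = 4/18 = 2/9.
So (z/w)^2 = 1/9; taking the square root, z/w = 1/3, i.e. z = (1/3)·w.
Substitute into the budget 4·w + 18·z = 90: 10·w = 90, so w* = 9 and z* = (1/3)·9 = 3.

w* = 9, z* = 3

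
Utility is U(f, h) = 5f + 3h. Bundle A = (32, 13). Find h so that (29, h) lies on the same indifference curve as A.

U(32, 13) = 199.
Set U(29, h) = 199 and solve.
5·29 + 3h = 199 ⇒ 3h = 54 ⇒ h = 18.
Check: U(29, 18) = 199.

h = 18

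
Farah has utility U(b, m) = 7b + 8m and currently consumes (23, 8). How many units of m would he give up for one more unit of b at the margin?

MRS = 0.875

MU_b = 7, MU_m = 8, so MRS = 7/8 = 0.875 at every bundle.
At (23, 8): MRS = 0.875.
The indifference curve has slope −0.875 at this bundle.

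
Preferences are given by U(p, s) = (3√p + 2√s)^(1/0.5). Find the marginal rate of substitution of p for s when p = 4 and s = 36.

MRS = 4.5

For CES with ρ = 0.5, MRS = (3/2)·√(s/p).
At (4, 36): MRS = 4.5.
The indifference curve has slope −4.5 at this bundle.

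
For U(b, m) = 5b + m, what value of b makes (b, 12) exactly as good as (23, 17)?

b = 24

U(23, 17) = 132.
Set U(b, 12) = 132 and solve.
5b + 12 = 132 ⇒ 5b = 120 ⇒ b = 24.
Check: U(24, 12) = 132.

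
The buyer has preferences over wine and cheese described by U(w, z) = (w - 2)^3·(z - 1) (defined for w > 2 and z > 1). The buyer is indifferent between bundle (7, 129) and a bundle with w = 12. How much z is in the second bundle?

z = 17

U(7, 129) = 16000.
Set U(12, z) = 16000 and solve.
With w = 12: (12 − 2)^3 = 1000, so (z − 1) = 16000/1000 = 16.
So z = 1 + 16 = 17.
Check: U(12, 17) = 16000.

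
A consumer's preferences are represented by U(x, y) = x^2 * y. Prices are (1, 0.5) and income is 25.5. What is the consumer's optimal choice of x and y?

MU_x = 2·x·y and MU_y = x^2.
MRS = MU_x/MU_y = (2/1)·y/x.
Tangency: set MRS = p_x/p_y = 1/0.5 = 2.
So (2/1)·y/x = 2, i.e. y = x.
Substitute into the budget 1·x + 0.5·y = 25.5: 1.5·x = 25.5, so x* = 17.
Then y* = 17.

x* = 17, y* = 17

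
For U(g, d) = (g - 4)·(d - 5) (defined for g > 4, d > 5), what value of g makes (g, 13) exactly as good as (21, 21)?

g = 38

U(21, 21) = 272.
Set U(g, 13) = 272 and solve.
With d = 13: (13 − 5) = 8, so (g − 4) = 272/8 = 34.
So g = 4 + 34 = 38.
Check: U(38, 13) = 272.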